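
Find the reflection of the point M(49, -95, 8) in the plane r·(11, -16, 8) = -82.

n = (11, -16, 8), |n|² = 441, n·M − (-82) = 2205, so t = 2205/441 = 5.
Foot F = M − 5·n = (-6, -15, -32); the reflection is 2F − M = (-61, 65, -72).

(-61, 65, -72)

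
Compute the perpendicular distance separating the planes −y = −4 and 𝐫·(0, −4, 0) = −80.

16

Divide the second equation by 4 to match normals: −y = -20.
Both planes have normal n = (0, −1, 0), |n| = 1. Any point on the first plane is at distance |(-20) − (-4)|/|n| = 16/1 = 16 from the second.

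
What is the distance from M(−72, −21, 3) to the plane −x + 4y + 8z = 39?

Normal vector n = (−1, 4, 8), and n·(−72, −21, 3) − 39 = −27.
|n| = √(1 + 16 + 64) = 9, so the distance is |-27|/9 = 3.

3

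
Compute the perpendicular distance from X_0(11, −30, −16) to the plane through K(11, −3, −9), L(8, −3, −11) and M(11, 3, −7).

KL = (−3, 0, −2) and KM = (0, 6, 2), so a normal is n = KL × KM = (12, 6, −18).
Then n·(11, −30, −16) − 276 = −36.
|n| = √(144 + 36 + 324) = 6√14, so the distance is |-36|/(6√14) = 6/√14.

3√14/7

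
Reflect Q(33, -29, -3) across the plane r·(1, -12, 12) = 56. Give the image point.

(31, -5, -27)

With n = (1, -12, 12), the signed offset is (n·Q − 56)/|n|² = 289/289 = 1.
Q' = Q − 2t·n = (33, -29, -3) − 2·(1, -12, 12) = (31, -5, -27).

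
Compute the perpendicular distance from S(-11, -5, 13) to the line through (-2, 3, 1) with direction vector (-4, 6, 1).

17

Direction vector d = (-4, 6, 1).
AP = (-9, -8, 12); AP·d = 0, |AP|² = 289, |d|² = 53.
distance² = |AP|² − (AP·d)²/|d|² = 289 − 0/53 = 289, so the distance is 17.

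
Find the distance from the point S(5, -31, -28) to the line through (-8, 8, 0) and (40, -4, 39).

A direction vector is d = (48, -12, 39).
AP = (13, -39, -28); AP·d = 0, |AP|² = 2474, |d|² = 3969.
distance² = |AP|² − (AP·d)²/|d|² = 2474 − 0/3969 = 2474, so the distance is √2474.

√2474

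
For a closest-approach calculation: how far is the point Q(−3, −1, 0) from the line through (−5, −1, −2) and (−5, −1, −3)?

A direction vector is d = (0, 0, −1).
AP = (2, 0, 2); AP·d = -2, |AP|² = 8, |d|² = 1.
distance² = |AP|² − (AP·d)²/|d|² = 8 − 4/1 = 4, so the distance is 2.

2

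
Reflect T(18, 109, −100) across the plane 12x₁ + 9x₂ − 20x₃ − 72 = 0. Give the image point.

(-102, 19, 100)

With n = (12, 9, −20), the signed offset is (n·T − 72)/|n|² = 3125/625 = 5.
T' = T − 2t·n = (18, 109, −100) − 10·(12, 9, −20) = (−102, 19, 100).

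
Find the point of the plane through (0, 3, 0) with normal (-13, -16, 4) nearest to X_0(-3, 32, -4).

The perpendicular from X_0 has direction n = (-13, -16, 4): r = (-3, 32, -4) + t(-13, -16, 4).
Substitute into the plane: n·(X_0 + tn) = -48 gives -489 + 441t = -48, so t = 1.
Foot = (-3, 32, -4) + 1·(-13, -16, 4) = (-16, 16, 0).

(-16, 16, 0)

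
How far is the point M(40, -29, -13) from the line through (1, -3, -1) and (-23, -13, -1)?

A direction vector is d = (-24, -10, 0).
AP = (39, -26, -12), and AP × d = (-120, 288, -1014).
|AP × d|² = 1125540 and |d|² = 676, so the distance is √(1125540/676) = √1665 = 3√185.

3√185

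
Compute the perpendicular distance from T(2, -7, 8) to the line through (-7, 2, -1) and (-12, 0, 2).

9√3

A direction vector is d = (-5, -2, 3).
AP = (9, -9, 9); AP·d = 0, |AP|² = 243, |d|² = 38.
distance² = |AP|² − (AP·d)²/|d|² = 243 − 0/38 = 243, so the distance is 9√3.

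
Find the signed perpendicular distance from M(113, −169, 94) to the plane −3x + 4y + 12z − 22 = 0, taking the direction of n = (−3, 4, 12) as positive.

n·M − 22 = 91.
|n| = 13, so the signed distance is 91/13 = 7.

7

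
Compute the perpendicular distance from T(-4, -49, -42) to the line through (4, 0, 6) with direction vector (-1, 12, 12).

√145

Direction vector d = (-1, 12, 12).
AP = (-8, -49, -48); AP·d = -1156, |AP|² = 4769, |d|² = 289.
distance² = |AP|² − (AP·d)²/|d|² = 4769 − 1336336/289 = 145, so the distance is √145.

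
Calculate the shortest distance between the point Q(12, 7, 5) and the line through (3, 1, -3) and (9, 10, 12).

A direction vector is d = (6, 9, 15).
AP = (9, 6, 8); AP·d = 228, |AP|² = 181, |d|² = 342.
distance² = |AP|² − (AP·d)²/|d|² = 181 − 51984/342 = 29, so the distance is √29.

√29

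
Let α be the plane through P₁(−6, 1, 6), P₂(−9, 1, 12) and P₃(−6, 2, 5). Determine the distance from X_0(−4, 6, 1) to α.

4/√6

P₁P₂ = (−3, 0, 6) and P₁P₃ = (0, 1, −1), so a normal is n = P₁P₂ × P₁P₃ = (−6, −3, −3).
Then n·(−4, 6, 1) − 15 = −12.
|n| = √(36 + 9 + 9) = 3√6, so the distance is |-12|/(3√6) = 2√6/3.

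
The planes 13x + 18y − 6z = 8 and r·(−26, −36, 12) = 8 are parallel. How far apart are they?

12/23

Divide the second equation by -2 to match normals: 13x + 18y − 6z = -4.
With common normal n = (13, 18, −6) (|n| = 23), the distance is |8 − (-4)|/|n| = 12/23.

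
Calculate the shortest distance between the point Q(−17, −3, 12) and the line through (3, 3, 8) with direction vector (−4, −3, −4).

Direction vector d = (−4, −3, −4).
AP = (−20, −6, 4), and AP × d = (36, −96, 36).
|AP × d|² = 11808 and |d|² = 41, so the distance is √(11808/41) = √288 = 12√2.

12√2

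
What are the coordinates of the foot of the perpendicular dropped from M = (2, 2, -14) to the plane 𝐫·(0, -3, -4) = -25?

(2, 11, -2)

n = (0, -3, -4), |n|² = 25, and n·M − (-25) = 75.
t = 75/25 = 3, so the foot is M − t·n = (2, 2, -14) − 3·(0, -3, -4) = (2, 11, -2).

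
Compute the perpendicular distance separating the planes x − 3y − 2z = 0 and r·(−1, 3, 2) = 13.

Divide the second equation by -1 to match normals: x − 3y − 2z = -13.
With common normal n = (1, −3, −2) (|n| = √14), the distance is |0 − (-13)|/|n| = 13/√14 = 13√14/14.

13/√14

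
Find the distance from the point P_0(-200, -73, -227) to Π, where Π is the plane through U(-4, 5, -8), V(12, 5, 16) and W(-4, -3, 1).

UV = (16, 0, 24) and UW = (0, -8, 9), so a normal is n = UV × UW = (192, -144, -128).
n = (192, -144, -128); n·P − (-464) = 1632; |n| = 272; distance = 1632/272 = 6.

6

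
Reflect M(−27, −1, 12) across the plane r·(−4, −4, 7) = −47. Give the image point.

n = (−4, −4, 7), |n|² = 81, n·M − (-47) = 243, so t = 243/81 = 3.
Foot F = M − 3·n = (−15, 11, −9); the reflection is 2F − M = (−3, 23, −30).

(-3, 23, -30)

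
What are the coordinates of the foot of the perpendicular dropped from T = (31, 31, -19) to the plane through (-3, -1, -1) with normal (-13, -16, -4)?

The perpendicular from T has direction n = (-13, -16, -4): r = (31, 31, -19) + t(-13, -16, -4).
Substitute into the plane: n·(T + tn) = 59 gives -823 + 441t = 59, so t = 2.
Foot = (31, 31, -19) + 2·(-13, -16, -4) = (5, -1, -27).

(5, -1, -27)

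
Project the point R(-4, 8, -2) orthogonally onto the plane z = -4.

(-4, 8, -4)

n = (0, 0, 1), |n|² = 1, and n·R − (-4) = 2.
t = 2/1 = 2, so the foot is R − t·n = (-4, 8, -2) − 2·(0, 0, 1) = (-4, 8, -4).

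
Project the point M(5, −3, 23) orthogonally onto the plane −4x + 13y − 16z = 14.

(1, 10, 7)

n = (−4, 13, −16), |n|² = 441, and n·M − 14 = -441.
t = -441/441 = -1, so the foot is M − t·n = (5, −3, 23) − (-1)·(−4, 13, −16) = (1, 10, 7).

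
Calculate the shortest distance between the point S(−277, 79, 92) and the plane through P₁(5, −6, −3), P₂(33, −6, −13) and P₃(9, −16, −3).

6

P₁P₂ = (28, 0, −10) and P₁P₃ = (4, −10, 0), so a normal is n = P₁P₂ × P₁P₃ = (−100, −40, −280).
d = |(-100)·(-277) + (-40)·79 + (-280)·92 − 580| / √(10000 + 1600 + 78400) = |-1800| / 300 = 6.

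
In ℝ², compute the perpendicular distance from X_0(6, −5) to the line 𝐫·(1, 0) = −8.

14

The normal to the line is n = (1, 0) with |n| = 1.
|n·X_0 − (-8)| = |6 − (-8)| = 14, so the distance is 14/1 = 14.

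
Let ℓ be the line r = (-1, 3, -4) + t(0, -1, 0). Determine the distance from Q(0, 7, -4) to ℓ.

1

Direction vector d = (0, -1, 0).
AP = (1, 4, 0); AP·d = -4, |AP|² = 17, |d|² = 1.
distance² = |AP|² − (AP·d)²/|d|² = 17 − 16/1 = 1, so the distance is 1.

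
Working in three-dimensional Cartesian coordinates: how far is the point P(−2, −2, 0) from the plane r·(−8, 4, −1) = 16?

d = |(-8)·(-2) + 4·(-2) + (-1)·0 − 16| / √(64 + 16 + 1) = |-8| / 9 = 8/9.

8/9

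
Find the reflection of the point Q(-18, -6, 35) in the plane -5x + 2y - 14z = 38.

(-38, 2, -21)

With n = (-5, 2, -14), the signed offset is (n·Q − 38)/|n|² = -450/225 = -2.
Q' = Q − 2t·n = (-18, -6, 35) − (-4)·(-5, 2, -14) = (-38, 2, -21).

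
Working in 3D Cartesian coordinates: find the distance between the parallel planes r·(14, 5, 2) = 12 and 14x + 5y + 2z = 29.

Both planes have normal n = (14, 5, 2), |n| = 15. Any point on the first plane is at distance |29 − 12|/|n| = 17/15 from the second.

17/15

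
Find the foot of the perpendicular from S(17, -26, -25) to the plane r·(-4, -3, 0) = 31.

n = (-4, -3, 0), |n|² = 25, and n·S − 31 = -21.
t = -21/25, so the foot is S − t·n = (17, -26, -25) − (-21/25)·(-4, -3, 0) = (341/25, -713/25, -25).

(341/25, -713/25, -25)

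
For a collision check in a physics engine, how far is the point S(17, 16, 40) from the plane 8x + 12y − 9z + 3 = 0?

n = (8, 12, −9); n·P − (-3) = -29; |n| = 17; distance = 29/17.

29/17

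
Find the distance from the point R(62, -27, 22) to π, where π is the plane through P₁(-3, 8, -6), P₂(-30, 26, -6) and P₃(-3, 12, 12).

P₁P₂ = (-27, 18, 0) and P₁P₃ = (0, 4, 18), so a normal is n = P₁P₂ × P₁P₃ = (324, 486, -108).
d = |324·62 + 486·(-27) + (-108)·22 − 3564| / √(104976 + 236196 + 11664) = |1026| / 594 = 19/11.

19/11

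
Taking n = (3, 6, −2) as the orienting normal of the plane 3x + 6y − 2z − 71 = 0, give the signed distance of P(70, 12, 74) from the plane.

9

n·P − 71 = 63.
|n| = 7, so the signed distance is 63/7 = 9.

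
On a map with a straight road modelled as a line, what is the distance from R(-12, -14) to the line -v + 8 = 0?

22

d = |0·(-12) + (-1)·(-14) − (-8)| / √(0 + 1) = |22|/1 = 22.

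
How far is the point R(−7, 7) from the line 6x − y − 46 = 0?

95/√37

d = |6·(-7) + (-1)·7 − 46| / √(36 + 1) = |-95|/√37 = 95√37/37.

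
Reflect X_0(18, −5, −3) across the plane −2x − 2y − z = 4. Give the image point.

n = (−2, −2, −1), |n|² = 9, n·X_0 − 4 = -27, so t = -27/9 = -3.
Foot F = X_0 − (-3)·n = (12, −11, −6); the reflection is 2F − X_0 = (6, −17, −9).

(6, -17, -9)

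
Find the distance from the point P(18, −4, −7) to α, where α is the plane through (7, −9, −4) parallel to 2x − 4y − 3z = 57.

11√29/29

Parallel planes share the normal n = (2, −4, −3); since (7, −9, −4) lies on the plane, its equation is 2x − 4y − 3z = 62.
Then n·(18, −4, −7) − 62 = 11.
|n| = √(4 + 16 + 9) = √29, so the distance is |11|/√29 = 11/√29.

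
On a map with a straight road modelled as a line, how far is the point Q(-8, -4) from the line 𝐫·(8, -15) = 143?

147/17

d = |8·(-8) + (-15)·(-4) − 143| / √(64 + 225) = |-147|/17 = 147/17.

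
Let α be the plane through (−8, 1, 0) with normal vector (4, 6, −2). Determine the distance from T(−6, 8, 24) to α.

The plane has equation n·(r − (−8, 1, 0)) = 0, i.e. n·r = -26.
Then n·(−6, 8, 24) − (−26) = 2.
|n| = √(16 + 36 + 4) = 2√14, so the distance is |2|/(2√14) = 1/√14.

√14/14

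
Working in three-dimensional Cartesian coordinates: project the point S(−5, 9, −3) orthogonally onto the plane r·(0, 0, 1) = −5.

The perpendicular from S has direction n = (0, 0, 1): r = (−5, 9, −3) + t(0, 0, 1).
Substitute into the plane: n·(S + tn) = -5 gives -3 + 1t = -5, so t = -2.
Foot = (−5, 9, −3) + (-2)·(0, 0, 1) = (−5, 9, −5).

(-5, 9, -5)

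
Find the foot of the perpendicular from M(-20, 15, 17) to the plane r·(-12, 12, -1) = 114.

n = (-12, 12, -1), |n|² = 289, and n·M − 114 = 289.
t = 289/289 = 1, so the foot is M − t·n = (-20, 15, 17) − 1·(-12, 12, -1) = (-8, 3, 18).

(-8, 3, 18)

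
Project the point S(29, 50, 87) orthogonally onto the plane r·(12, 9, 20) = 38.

The perpendicular from S has direction n = (12, 9, 20): r = (29, 50, 87) + λ(12, 9, 20).
Substitute into the plane: n·(S + λn) = 38 gives 2538 + 625λ = 38, so λ = -4.
Foot = (29, 50, 87) + (-4)·(12, 9, 20) = (-19, 14, 7).

(-19, 14, 7)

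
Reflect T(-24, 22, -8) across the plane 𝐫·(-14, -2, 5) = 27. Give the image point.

(4, 26, -18)

n = (-14, -2, 5), |n|² = 225, n·T − 27 = 225, so t = 225/225 = 1.
Foot F = T − 1·n = (-10, 24, -13); the reflection is 2F − T = (4, 26, -18).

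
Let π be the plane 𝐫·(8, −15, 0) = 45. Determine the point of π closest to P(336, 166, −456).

The perpendicular from P has direction n = (8, −15, 0): r = (336, 166, −456) + λ(8, −15, 0).
Substitute into the plane: n·(P + λn) = 45 gives 198 + 289λ = 45, so λ = -9/17.
Foot = (336, 166, −456) + (-9/17)·(8, −15, 0) = (5640/17, 2957/17, −456).

(5640/17, 2957/17, -456)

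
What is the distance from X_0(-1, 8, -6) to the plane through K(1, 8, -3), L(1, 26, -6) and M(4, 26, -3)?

6√73/73

KL = (0, 18, -3) and KM = (3, 18, 0), so a normal is n = KL × KM = (54, -9, -54).
Then n·(-1, 8, -6) - 144 = 54.
|n| = √(2916 + 81 + 2916) = 9√73, so the distance is |54|/(9√73) = 6/√73.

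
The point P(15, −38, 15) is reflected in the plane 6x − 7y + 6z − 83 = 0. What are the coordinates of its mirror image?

(-21, 4, -21)

With n = (6, −7, 6), the signed offset is (n·P − 83)/|n|² = 363/121 = 3.
P' = P − 2t·n = (15, −38, 15) − 6·(6, −7, 6) = (−21, 4, −21).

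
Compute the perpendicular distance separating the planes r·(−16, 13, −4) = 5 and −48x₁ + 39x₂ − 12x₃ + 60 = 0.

25/21

Divide the second equation by 3 to match normals: −16x₁ + 13x₂ − 4x₃ = -20.
With common normal n = (−16, 13, −4) (|n| = 21), the distance is |5 − (-20)|/|n| = 25/21.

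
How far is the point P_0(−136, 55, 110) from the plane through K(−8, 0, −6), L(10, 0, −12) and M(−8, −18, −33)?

KL = (18, 0, −6) and KM = (0, −18, −27), so a normal is n = KL × KM = (−108, 486, −324).
Then n·(−136, 55, 110) − 2808 = 2970.
|n| = √(11664 + 236196 + 104976) = 594, so the distance is |2970|/594 = 5.

5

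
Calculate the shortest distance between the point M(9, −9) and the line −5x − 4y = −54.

45/√41

The normal to the line is n = (−5, −4) with |n| = √41.
|n·M − (-54)| = |-9 − (-54)| = 45, so the distance is 45/√41.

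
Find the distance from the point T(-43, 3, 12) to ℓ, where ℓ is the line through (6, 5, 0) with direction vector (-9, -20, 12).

2√481

Direction vector d = (-9, -20, 12).
AP = (-49, -2, 12); AP·d = 625, |AP|² = 2549, |d|² = 625.
distance² = |AP|² − (AP·d)²/|d|² = 2549 − 390625/625 = 1924, so the distance is 2√481.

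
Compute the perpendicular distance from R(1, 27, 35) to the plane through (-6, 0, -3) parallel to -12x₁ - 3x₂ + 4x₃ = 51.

1

Parallel planes share the normal n = (-12, -3, 4); since (-6, 0, -3) lies on the plane, its equation is -12x₁ - 3x₂ + 4x₃ = 60.
Then n·(1, 27, 35) - 60 = -13.
|n| = √(144 + 9 + 16) = 13, so the distance is |-13|/13 = 1.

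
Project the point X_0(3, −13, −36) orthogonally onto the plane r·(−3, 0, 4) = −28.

(-12, -13, -16)

The perpendicular from X_0 has direction n = (−3, 0, 4): r = (3, −13, −36) + λ(−3, 0, 4).
Substitute into the plane: n·(X_0 + λn) = -28 gives -153 + 25λ = -28, so λ = 5.
Foot = (3, −13, −36) + 5·(−3, 0, 4) = (−12, −13, −16).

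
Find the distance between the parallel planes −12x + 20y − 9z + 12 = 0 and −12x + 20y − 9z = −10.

Both planes have normal n = (−12, 20, −9), |n| = 25. Any point on the first plane is at distance |(-10) − (-12)|/|n| = 2/25 from the second.

2/25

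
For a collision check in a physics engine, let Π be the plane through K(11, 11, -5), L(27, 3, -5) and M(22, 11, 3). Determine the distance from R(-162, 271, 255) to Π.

KL = (16, -8, 0) and KM = (11, 0, 8), so a normal is n = KL × KM = (-64, -128, 88).
Then n·(-162, 271, 255) - (-2552) = 672.
|n| = √(4096 + 16384 + 7744) = 168, so the distance is |672|/168 = 4.

4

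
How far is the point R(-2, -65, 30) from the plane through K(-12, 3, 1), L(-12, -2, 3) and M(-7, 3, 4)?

KL = (0, -5, 2) and KM = (5, 0, 3), so a normal is n = KL × KM = (-15, 10, 25).
d = |(-15)·(-2) + 10·(-65) + 25·30 − 235| / √(225 + 100 + 625) = |-105| / (5√38) = 21/√38.

21/√38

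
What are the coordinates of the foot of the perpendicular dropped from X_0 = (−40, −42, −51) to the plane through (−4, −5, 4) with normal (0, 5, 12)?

The perpendicular from X_0 has direction n = (0, 5, 12): r = (−40, −42, −51) + t(0, 5, 12).
Substitute into the plane: n·(X_0 + tn) = 23 gives -822 + 169t = 23, so t = 5.
Foot = (−40, −42, −51) + 5·(0, 5, 12) = (−40, −17, 9).

(-40, -17, 9)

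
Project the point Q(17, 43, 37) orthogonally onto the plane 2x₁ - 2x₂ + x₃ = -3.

n = (2, -2, 1), |n|² = 9, and n·Q − (-3) = -12.
t = -12/9 = -4/3, so the foot is Q − t·n = (17, 43, 37) − (-4/3)·(2, -2, 1) = (59/3, 121/3, 115/3).

(59/3, 121/3, 115/3)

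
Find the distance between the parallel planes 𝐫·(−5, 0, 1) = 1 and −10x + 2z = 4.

1/√26

Divide the second equation by 2 to match normals: −5x + z = 2.
With common normal n = (−5, 0, 1) (|n| = √26), the distance is |1 − 2|/|n| = 1/√26.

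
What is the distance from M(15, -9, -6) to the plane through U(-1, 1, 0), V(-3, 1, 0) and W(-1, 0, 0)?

UV = (-2, 0, 0) and UW = (0, -1, 0), so a normal is n = UV × UW = (0, 0, 2).
Then n·(15, -9, -6) - 0 = -12.
|n| = √(0 + 0 + 4) = 2, so the distance is |-12|/2 = 6.

6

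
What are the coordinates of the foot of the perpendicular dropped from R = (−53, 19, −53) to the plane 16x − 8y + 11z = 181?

n = (16, −8, 11), |n|² = 441, and n·R − 181 = -1764.
t = -1764/441 = -4, so the foot is R − t·n = (−53, 19, −53) − (-4)·(16, −8, 11) = (11, −13, −9).

(11, -13, -9)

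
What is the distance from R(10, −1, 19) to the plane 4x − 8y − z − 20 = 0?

n = (4, −8, −1); n·P − 20 = 9; |n| = 9; distance = 9/9 = 1.

1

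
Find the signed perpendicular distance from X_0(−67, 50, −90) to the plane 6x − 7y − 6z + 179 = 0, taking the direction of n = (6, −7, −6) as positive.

n·X_0 − (-179) = -33.
|n| = 11, so the signed distance is -33/11 = -3.

-3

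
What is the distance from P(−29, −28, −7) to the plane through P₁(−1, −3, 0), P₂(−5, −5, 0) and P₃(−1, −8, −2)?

P₁P₂ = (−4, −2, 0) and P₁P₃ = (0, −5, −2), so a normal is n = P₁P₂ × P₁P₃ = (4, −8, 20).
Then n·(−29, −28, −7) − 20 = −52.
|n| = √(16 + 64 + 400) = 4√30, so the distance is |-52|/(4√30) = 13/√30.

13/√30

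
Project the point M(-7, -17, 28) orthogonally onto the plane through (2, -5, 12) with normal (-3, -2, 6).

(2, -11, 10)

n = (-3, -2, 6), |n|² = 49, and n·M − 76 = 147.
t = 147/49 = 3, so the foot is M − t·n = (-7, -17, 28) − 3·(-3, -2, 6) = (2, -11, 10).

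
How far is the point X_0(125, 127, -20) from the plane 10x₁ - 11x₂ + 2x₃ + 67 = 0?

8

n = (10, -11, 2); n·P − (-67) = -120; |n| = 15; distance = 120/15 = 8.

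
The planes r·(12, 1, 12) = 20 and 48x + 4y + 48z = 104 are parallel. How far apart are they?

Divide the second equation by 4 to match normals: 12x + y + 12z = 26.
With common normal n = (12, 1, 12) (|n| = 17), the distance is |20 − 26|/|n| = 6/17.

6/17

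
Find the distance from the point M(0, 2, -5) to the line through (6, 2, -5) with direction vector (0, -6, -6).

Direction vector d = (0, -6, -6).
AP = (-6, 0, 0); AP·d = 0, |AP|² = 36, |d|² = 72.
distance² = |AP|² − (AP·d)²/|d|² = 36 − 0/72 = 36, so the distance is 6.

6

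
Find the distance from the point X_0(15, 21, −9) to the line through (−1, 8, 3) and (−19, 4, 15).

A direction vector is d = (−18, −4, 12).
AP = (16, 13, −12); AP·d = -484, |AP|² = 569, |d|² = 484.
distance² = |AP|² − (AP·d)²/|d|² = 569 − 234256/484 = 85, so the distance is √85.

√85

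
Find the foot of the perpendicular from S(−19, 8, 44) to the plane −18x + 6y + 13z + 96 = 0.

(17, -4, 18)

n = (−18, 6, 13), |n|² = 529, and n·S − (-96) = 1058.
t = 1058/529 = 2, so the foot is S − t·n = (−19, 8, 44) − 2·(−18, 6, 13) = (17, −4, 18).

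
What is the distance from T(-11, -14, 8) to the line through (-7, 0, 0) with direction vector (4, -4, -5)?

2√69

Direction vector d = (4, -4, -5).
AP = (-4, -14, 8); AP·d = 0, |AP|² = 276, |d|² = 57.
distance² = |AP|² − (AP·d)²/|d|² = 276 − 0/57 = 276, so the distance is 2√69.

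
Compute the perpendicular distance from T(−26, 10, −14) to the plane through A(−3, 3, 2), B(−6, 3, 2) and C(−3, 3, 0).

7

AB = (−3, 0, 0) and AC = (0, 0, −2), so a normal is n = AB × AC = (0, −6, 0).
Then n·(−26, 10, −14) − (−18) = −42.
|n| = √(0 + 36 + 0) = 6, so the distance is |-42|/6 = 7.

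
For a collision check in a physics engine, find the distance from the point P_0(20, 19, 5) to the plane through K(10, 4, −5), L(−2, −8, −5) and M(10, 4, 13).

KL = (−12, −12, 0) and KM = (0, 0, 18), so a normal is n = KL × KM = (−216, 216, 0).
Then n·(20, 19, 5) − (−1296) = 1080.
|n| = √(46656 + 46656 + 0) = 216√2, so the distance is |1080|/(216√2) = 5/√2.

5√2/2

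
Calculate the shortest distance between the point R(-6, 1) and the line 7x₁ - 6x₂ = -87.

d = |7·(-6) + (-6)·1 − (-87)| / √(49 + 36) = |39|/√85 = 39/√85.

39/√85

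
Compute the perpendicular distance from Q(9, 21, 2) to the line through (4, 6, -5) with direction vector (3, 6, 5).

Direction vector d = (3, 6, 5).
AP = (5, 15, 7); AP·d = 140, |AP|² = 299, |d|² = 70.
distance² = |AP|² − (AP·d)²/|d|² = 299 − 19600/70 = 19, so the distance is √19.

√19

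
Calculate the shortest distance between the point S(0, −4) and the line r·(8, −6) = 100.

38/5

The normal to the line is n = (8, −6) with |n| = 10.
|n·S − 100| = |24 − 100| = 76, so the distance is 76/10 = 38/5.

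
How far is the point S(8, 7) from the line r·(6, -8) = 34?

21/5

d = |6·8 + (-8)·7 − 34| / √(36 + 64) = |-42|/10 = 21/5.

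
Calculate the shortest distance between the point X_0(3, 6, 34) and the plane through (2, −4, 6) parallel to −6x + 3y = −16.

Parallel planes share the normal n = (−6, 3, 0); since (2, −4, 6) lies on the plane, its equation is −6x + 3y = -24.
n = (−6, 3, 0); n·P − (-24) = 24; |n| = 3√5; distance = 24/(3√5) = 8/√5.

8√5/5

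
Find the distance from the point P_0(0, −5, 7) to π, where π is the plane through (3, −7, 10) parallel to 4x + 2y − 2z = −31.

Parallel planes share the normal n = (4, 2, −2); since (3, −7, 10) lies on the plane, its equation is 4x + 2y − 2z = -22.
Then n·(0, −5, 7) − (−22) = −2.
|n| = √(16 + 4 + 4) = 2√6, so the distance is |-2|/(2√6) = 1/√6.

1/√6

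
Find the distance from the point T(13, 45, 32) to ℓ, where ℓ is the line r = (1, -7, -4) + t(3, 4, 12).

Direction vector d = (3, 4, 12).
AP = (12, 52, 36), and AP × d = (480, -36, -108).
|AP × d|² = 243360 and |d|² = 169, so the distance is √(243360/169) = √1440 = 12√10.

12√10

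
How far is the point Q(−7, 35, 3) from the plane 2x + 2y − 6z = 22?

8/√11

n = (2, 2, −6); n·P − 22 = 16; |n| = 2√11; distance = 16/(2√11) = 8/√11.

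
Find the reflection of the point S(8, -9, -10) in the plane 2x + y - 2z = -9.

With n = (2, 1, -2), the signed offset is (n·S − (-9))/|n|² = 36/9 = 4.
S' = S − 2t·n = (8, -9, -10) − 8·(2, 1, -2) = (-8, -17, 6).

(-8, -17, 6)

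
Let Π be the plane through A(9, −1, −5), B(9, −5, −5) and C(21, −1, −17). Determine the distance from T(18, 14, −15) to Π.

√2/2

AB = (0, −4, 0) and AC = (12, 0, −12), so a normal is n = AB × AC = (48, 0, 48).
Then n·(18, 14, −15) − 192 = −48.
|n| = √(2304 + 0 + 2304) = 48√2, so the distance is |-48|/(48√2) = 1/√2.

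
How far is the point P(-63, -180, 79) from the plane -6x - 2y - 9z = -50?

d = |(-6)·(-63) + (-2)·(-180) + (-9)·79 − (-50)| / √(36 + 4 + 81) = |77| / 11 = 7.

7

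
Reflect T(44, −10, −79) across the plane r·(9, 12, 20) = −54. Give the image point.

(80, 38, 1)

n = (9, 12, 20), |n|² = 625, n·T − (-54) = -1250, so t = -1250/625 = -2.
Foot F = T − (-2)·n = (62, 14, −39); the reflection is 2F − T = (80, 38, 1).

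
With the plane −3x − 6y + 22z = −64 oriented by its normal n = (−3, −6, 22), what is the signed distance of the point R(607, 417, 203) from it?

n·R − (-64) = 207.
|n| = 23, so the signed distance is 207/23 = 9.

9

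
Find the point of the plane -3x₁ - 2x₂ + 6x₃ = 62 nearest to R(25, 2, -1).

(16, -4, 17)

The perpendicular from R has direction n = (-3, -2, 6): r = (25, 2, -1) + μ(-3, -2, 6).
Substitute into the plane: n·(R + μn) = 62 gives -85 + 49μ = 62, so μ = 3.
Foot = (25, 2, -1) + 3·(-3, -2, 6) = (16, -4, 17).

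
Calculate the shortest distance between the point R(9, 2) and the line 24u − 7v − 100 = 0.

The normal to the line is n = (24, −7) with |n| = 25.
|n·R − 100| = |202 − 100| = 102, so the distance is 102/25.

102/25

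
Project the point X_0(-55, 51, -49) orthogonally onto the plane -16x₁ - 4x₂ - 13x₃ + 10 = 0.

The perpendicular from X_0 has direction n = (-16, -4, -13): r = (-55, 51, -49) + μ(-16, -4, -13).
Substitute into the plane: n·(X_0 + μn) = -10 gives 1313 + 441μ = -10, so μ = -3.
Foot = (-55, 51, -49) + (-3)·(-16, -4, -13) = (-7, 63, -10).

(-7, 63, -10)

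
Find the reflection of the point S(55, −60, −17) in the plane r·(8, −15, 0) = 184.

n = (8, −15, 0), |n|² = 289, n·S − 184 = 1156, so t = 1156/289 = 4.
Foot F = S − 4·n = (23, 0, −17); the reflection is 2F − S = (−9, 60, −17).

(-9, 60, -17)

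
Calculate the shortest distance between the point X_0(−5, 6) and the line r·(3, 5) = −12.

The normal to the line is n = (3, 5) with |n| = √34.
|n·X_0 − (-12)| = |15 − (-12)| = 27, so the distance is 27/√34 = 27√34/34.

27/√34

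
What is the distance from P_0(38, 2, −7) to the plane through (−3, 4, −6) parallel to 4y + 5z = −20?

13/√41

Parallel planes share the normal n = (0, 4, 5); since (−3, 4, −6) lies on the plane, its equation is 4y + 5z = -14.
Then n·(38, 2, −7) − (−14) = −13.
|n| = √(0 + 16 + 25) = √41, so the distance is |-13|/√41 = 13√41/41.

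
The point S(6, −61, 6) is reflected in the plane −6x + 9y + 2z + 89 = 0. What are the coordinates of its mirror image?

With n = (−6, 9, 2), the signed offset is (n·S − (-89))/|n|² = -484/121 = -4.
S' = S − 2t·n = (6, −61, 6) − (-8)·(−6, 9, 2) = (−42, 11, 22).

(-42, 11, 22)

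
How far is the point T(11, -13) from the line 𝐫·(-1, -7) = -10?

The normal to the line is n = (-1, -7) with |n| = 5√2.
|n·T − (-10)| = |80 − (-10)| = 90, so the distance is 90/(5√2) = 9√2.

9√2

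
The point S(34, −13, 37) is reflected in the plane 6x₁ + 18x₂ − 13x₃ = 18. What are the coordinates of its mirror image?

n = (6, 18, −13), |n|² = 529, n·S − 18 = -529, so t = -529/529 = -1.
Foot F = S − (-1)·n = (40, 5, 24); the reflection is 2F − S = (46, 23, 11).

(46, 23, 11)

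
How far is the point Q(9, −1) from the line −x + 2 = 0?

7

d = |(-1)·9 + 0·(-1) − (-2)| / √(1 + 0) = |-7|/1 = 7.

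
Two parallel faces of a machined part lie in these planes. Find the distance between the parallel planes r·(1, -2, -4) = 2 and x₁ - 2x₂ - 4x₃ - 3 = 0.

Both planes have normal n = (1, -2, -4), |n| = √21. Any point on the first plane is at distance |3 − 2|/|n| = 1/√21 = √21/21 from the second.

√21/21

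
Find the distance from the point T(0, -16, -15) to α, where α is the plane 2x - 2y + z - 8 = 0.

n = (2, -2, 1); n·P − 8 = 9; |n| = 3; distance = 9/3 = 3.

3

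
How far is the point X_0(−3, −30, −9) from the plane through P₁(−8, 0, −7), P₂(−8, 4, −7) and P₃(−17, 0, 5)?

P₁P₂ = (0, 4, 0) and P₁P₃ = (−9, 0, 12), so a normal is n = P₁P₂ × P₁P₃ = (48, 0, 36).
Then n·(−3, −30, −9) − (−636) = 168.
|n| = √(2304 + 0 + 1296) = 60, so the distance is |168|/60 = 14/5.

14/5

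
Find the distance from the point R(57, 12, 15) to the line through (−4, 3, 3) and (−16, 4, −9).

A direction vector is d = (−12, 1, −12).
AP = (61, 9, 12), and AP × d = (−120, 588, 169).
|AP × d|² = 388705 and |d|² = 289, so the distance is √(388705/289) = √1345.

√1345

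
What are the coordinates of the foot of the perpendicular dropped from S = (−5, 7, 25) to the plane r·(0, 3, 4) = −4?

(-5, -8, 5)

The perpendicular from S has direction n = (0, 3, 4): r = (−5, 7, 25) + λ(0, 3, 4).
Substitute into the plane: n·(S + λn) = -4 gives 121 + 25λ = -4, so λ = -5.
Foot = (−5, 7, 25) + (-5)·(0, 3, 4) = (−5, −8, 5).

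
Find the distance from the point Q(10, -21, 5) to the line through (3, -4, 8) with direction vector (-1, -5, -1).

2√26

Direction vector d = (-1, -5, -1).
AP = (7, -17, -3); AP·d = 81, |AP|² = 347, |d|² = 27.
distance² = |AP|² − (AP·d)²/|d|² = 347 − 6561/27 = 104, so the distance is 2√26.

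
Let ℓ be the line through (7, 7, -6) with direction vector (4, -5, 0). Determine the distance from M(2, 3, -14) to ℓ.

Direction vector d = (4, -5, 0).
AP = (-5, -4, -8), and AP × d = (-40, -32, 41).
|AP × d|² = 4305 and |d|² = 41, so the distance is √(4305/41) = √105.

√105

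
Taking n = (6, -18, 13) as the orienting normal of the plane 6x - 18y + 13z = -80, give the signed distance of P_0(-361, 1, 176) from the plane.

n·P_0 − (-80) = 184.
|n| = 23, so the signed distance is 184/23 = 8.

8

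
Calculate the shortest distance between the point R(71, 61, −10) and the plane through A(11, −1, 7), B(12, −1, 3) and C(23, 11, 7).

25/√33

AB = (1, 0, −4) and AC = (12, 12, 0), so a normal is n = AB × AC = (48, −48, 12).
Then n·(71, 61, −10) − 660 = −300.
|n| = √(2304 + 2304 + 144) = 12√33, so the distance is |-300|/(12√33) = 25√33/33.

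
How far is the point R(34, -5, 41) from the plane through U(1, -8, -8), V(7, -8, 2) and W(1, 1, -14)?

6√38/19

UV = (6, 0, 10) and UW = (0, 9, -6), so a normal is n = UV × UW = (-90, 36, 54).
n = (-90, 36, 54); n·P − (-810) = -216; |n| = 18√38; distance = 216/(18√38) = 12/√38.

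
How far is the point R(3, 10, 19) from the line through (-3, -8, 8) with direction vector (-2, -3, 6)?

√481

Direction vector d = (-2, -3, 6).
AP = (6, 18, 11); AP·d = 0, |AP|² = 481, |d|² = 49.
distance² = |AP|² − (AP·d)²/|d|² = 481 − 0/49 = 481, so the distance is √481.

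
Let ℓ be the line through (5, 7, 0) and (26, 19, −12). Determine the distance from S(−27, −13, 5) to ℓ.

3√17

A direction vector is d = (21, 12, −12).
AP = (−32, −20, 5), and AP × d = (180, −279, 36).
|AP × d|² = 111537 and |d|² = 729, so the distance is √(111537/729) = √153 = 3√17.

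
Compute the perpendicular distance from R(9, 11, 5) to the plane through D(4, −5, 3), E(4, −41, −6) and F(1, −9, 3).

DE = (0, −36, −9) and DF = (−3, −4, 0), so a normal is n = DE × DF = (−36, 27, −108).
n = (−36, 27, −108); n·P − (-603) = 36; |n| = 117; distance = 36/117 = 4/13.

4/13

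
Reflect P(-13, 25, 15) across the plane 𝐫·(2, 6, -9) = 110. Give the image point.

(-9, 37, -3)

With n = (2, 6, -9), the signed offset is (n·P − 110)/|n|² = -121/121 = -1.
P' = P − 2t·n = (-13, 25, 15) − (-2)·(2, 6, -9) = (-9, 37, -3).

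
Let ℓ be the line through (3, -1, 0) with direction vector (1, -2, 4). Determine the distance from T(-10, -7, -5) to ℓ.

√209

Direction vector d = (1, -2, 4).
AP = (-13, -6, -5), and AP × d = (-34, 47, 32).
|AP × d|² = 4389 and |d|² = 21, so the distance is √(4389/21) = √209.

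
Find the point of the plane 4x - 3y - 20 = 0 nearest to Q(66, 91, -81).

n = (4, -3, 0), |n|² = 25, and n·Q − 20 = -29.
t = -29/25, so the foot is Q − t·n = (66, 91, -81) − (-29/25)·(4, -3, 0) = (1766/25, 2188/25, -81).

(1766/25, 2188/25, -81)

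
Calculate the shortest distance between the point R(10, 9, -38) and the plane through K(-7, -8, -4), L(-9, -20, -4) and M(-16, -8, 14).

KL = (-2, -12, 0) and KM = (-9, 0, 18), so a normal is n = KL × KM = (-216, 36, -108).
Then n·(10, 9, -38) - 1656 = 612.
|n| = √(46656 + 1296 + 11664) = 36√46, so the distance is |612|/(36√46) = 17/√46.

17√46/46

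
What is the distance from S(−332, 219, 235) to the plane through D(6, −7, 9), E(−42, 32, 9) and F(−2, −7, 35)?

DE = (−48, 39, 0) and DF = (−8, 0, 26), so a normal is n = DE × DF = (1014, 1248, 312).
Then n·(−332, 219, 235) − 156 = 9828.
|n| = √(1028196 + 1557504 + 97344) = 1638, so the distance is |9828|/1638 = 6.

6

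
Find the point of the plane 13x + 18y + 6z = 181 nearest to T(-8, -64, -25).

n = (13, 18, 6), |n|² = 529, and n·T − 181 = -1587.
t = -1587/529 = -3, so the foot is T − t·n = (-8, -64, -25) − (-3)·(13, 18, 6) = (31, -10, -7).

(31, -10, -7)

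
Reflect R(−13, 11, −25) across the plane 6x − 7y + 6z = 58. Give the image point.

(23, -31, 11)

n = (6, −7, 6), |n|² = 121, n·R − 58 = -363, so t = -363/121 = -3.
Foot F = R − (-3)·n = (5, −10, −7); the reflection is 2F − R = (23, −31, 11).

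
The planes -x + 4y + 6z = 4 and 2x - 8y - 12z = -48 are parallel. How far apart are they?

20√53/53

Divide the second equation by -2 to match normals: -x + 4y + 6z = 24.
Both planes have normal n = (-1, 4, 6), |n| = √53. Any point on the first plane is at distance |24 − 4|/|n| = 20/√53 = 20√53/53 from the second.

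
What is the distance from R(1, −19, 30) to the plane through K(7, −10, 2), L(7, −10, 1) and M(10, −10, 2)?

9

KL = (0, 0, −1) and KM = (3, 0, 0), so a normal is n = KL × KM = (0, −3, 0).
n = (0, −3, 0); n·P − 30 = 27; |n| = 3; distance = 27/3 = 9.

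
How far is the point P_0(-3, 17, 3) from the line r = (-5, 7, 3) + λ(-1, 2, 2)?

Direction vector d = (-1, 2, 2).
AP = (2, 10, 0); AP·d = 18, |AP|² = 104, |d|² = 9.
distance² = |AP|² − (AP·d)²/|d|² = 104 − 324/9 = 68, so the distance is 2√17.

2√17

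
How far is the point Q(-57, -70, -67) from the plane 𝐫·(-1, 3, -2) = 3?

22/√14

Normal vector n = (-1, 3, -2), and n·(-57, -70, -67) - 3 = -22.
|n| = √(1 + 9 + 4) = √14, so the distance is |-22|/√14 = 22/√14.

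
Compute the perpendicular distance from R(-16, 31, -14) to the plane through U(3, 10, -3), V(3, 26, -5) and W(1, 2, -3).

UV = (0, 16, -2) and UW = (-2, -8, 0), so a normal is n = UV × UW = (-16, 4, 32).
d = |(-16)·(-16) + 4·31 + 32·(-14) − (-104)| / √(256 + 16 + 1024) = |36| / 36 = 1.

1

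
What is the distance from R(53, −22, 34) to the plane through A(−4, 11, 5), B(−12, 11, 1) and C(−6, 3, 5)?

AB = (−8, 0, −4) and AC = (−2, −8, 0), so a normal is n = AB × AC = (−32, 8, 64).
Then n·(53, −22, 34) − 536 = −232.
|n| = √(1024 + 64 + 4096) = 72, so the distance is |-232|/72 = 29/9.

29/9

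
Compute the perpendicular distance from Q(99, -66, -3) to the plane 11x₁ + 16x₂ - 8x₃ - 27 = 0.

d = |11·99 + 16·(-66) + (-8)·(-3) − 27| / √(121 + 256 + 64) = |30| / 21 = 10/7.

10/7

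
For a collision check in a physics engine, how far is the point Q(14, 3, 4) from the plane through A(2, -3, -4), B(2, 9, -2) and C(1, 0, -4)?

3√46/23

AB = (0, 12, 2) and AC = (-1, 3, 0), so a normal is n = AB × AC = (-6, -2, 12).
Then n·(14, 3, 4) - (-54) = 12.
|n| = √(36 + 4 + 144) = 2√46, so the distance is |12|/(2√46) = 6/√46.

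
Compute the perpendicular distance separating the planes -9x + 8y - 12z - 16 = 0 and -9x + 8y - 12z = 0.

Both planes have normal n = (-9, 8, -12), |n| = 17. Any point on the first plane is at distance |0 − 16|/|n| = 16/17 from the second.

16/17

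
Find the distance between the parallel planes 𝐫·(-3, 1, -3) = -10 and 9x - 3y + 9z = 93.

Divide the second equation by -3 to match normals: -3x + y - 3z = -31.
Both planes have normal n = (-3, 1, -3), |n| = √19. Any point on the first plane is at distance |(-31) − (-10)|/|n| = 21/√19 from the second.

21√19/19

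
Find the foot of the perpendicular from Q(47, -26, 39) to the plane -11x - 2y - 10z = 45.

(3, -34, -1)

The perpendicular from Q has direction n = (-11, -2, -10): r = (47, -26, 39) + λ(-11, -2, -10).
Substitute into the plane: n·(Q + λn) = 45 gives -855 + 225λ = 45, so λ = 4.
Foot = (47, -26, 39) + 4·(-11, -2, -10) = (3, -34, -1).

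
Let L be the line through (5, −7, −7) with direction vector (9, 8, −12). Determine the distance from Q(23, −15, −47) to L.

8√13

Direction vector d = (9, 8, −12).
AP = (18, −8, −40); AP·d = 578, |AP|² = 1988, |d|² = 289.
distance² = |AP|² − (AP·d)²/|d|² = 1988 − 334084/289 = 832, so the distance is 8√13.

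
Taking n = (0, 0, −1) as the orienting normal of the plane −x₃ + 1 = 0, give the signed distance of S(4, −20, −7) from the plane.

8

n·S − (-1) = 8.
|n| = 1, so the signed distance is 8/1 = 8.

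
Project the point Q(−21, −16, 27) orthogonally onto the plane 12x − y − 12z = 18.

The perpendicular from Q has direction n = (12, −1, −12): r = (−21, −16, 27) + λ(12, −1, −12).
Substitute into the plane: n·(Q + λn) = 18 gives -560 + 289λ = 18, so λ = 2.
Foot = (−21, −16, 27) + 2·(12, −1, −12) = (3, −18, 3).

(3, -18, 3)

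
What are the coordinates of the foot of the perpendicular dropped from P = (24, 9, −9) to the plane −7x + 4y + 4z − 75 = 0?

The perpendicular from P has direction n = (−7, 4, 4): r = (24, 9, −9) + λ(−7, 4, 4).
Substitute into the plane: n·(P + λn) = 75 gives -168 + 81λ = 75, so λ = 3.
Foot = (24, 9, −9) + 3·(−7, 4, 4) = (3, 21, 3).

(3, 21, 3)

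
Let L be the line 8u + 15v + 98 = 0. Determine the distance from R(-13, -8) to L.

The normal to the line is n = (8, 15) with |n| = 17.
|n·R − (-98)| = |-224 − (-98)| = 126, so the distance is 126/17.

126/17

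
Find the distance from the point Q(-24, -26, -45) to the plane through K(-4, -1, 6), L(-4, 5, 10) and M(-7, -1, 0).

17/7

KL = (0, 6, 4) and KM = (-3, 0, -6), so a normal is n = KL × KM = (-36, -12, 18).
d = |(-36)·(-24) + (-12)·(-26) + 18·(-45) − 264| / √(1296 + 144 + 324) = |102| / 42 = 17/7.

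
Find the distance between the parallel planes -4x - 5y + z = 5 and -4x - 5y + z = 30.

Both planes have normal n = (-4, -5, 1), |n| = √42. Any point on the first plane is at distance |30 − 5|/|n| = 25/√42 = 25√42/42 from the second.

25/√42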